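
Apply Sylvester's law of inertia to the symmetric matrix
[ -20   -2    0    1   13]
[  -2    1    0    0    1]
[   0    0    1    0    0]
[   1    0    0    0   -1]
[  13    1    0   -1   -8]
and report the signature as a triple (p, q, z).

step 0: pivot -20 → sign −
step 1: pivot 6/5 → sign +
step 2: pivot 1 → sign +
step 3: pivot 1/24 → sign +
step 4: pivot -3 → sign −
signature = (3, 2, 0)

Answer: (3, 2, 0)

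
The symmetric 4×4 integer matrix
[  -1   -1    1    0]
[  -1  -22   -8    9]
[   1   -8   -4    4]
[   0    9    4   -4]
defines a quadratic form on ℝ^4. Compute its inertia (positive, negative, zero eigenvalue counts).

Answer: (1, 3, 0)

Derivation:
step 0: pivot -1 → sign −
step 1: pivot -21 → sign −
step 2: pivot 6/7 → sign +
step 3: pivot -1/6 → sign −
signature = (1, 3, 0)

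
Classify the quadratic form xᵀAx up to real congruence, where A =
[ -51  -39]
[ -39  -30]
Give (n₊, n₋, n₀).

Answer: (0, 2, 0)

Derivation:
step 0: pivot -51 → sign −
step 1: pivot -3/17 → sign −
signature = (0, 2, 0)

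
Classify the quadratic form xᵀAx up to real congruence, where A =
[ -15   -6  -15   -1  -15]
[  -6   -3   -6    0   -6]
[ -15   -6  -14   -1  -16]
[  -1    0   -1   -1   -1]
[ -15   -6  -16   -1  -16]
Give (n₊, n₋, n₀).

Answer: (1, 4, 0)

Derivation:
step 0: pivot -15 → sign −
step 1: pivot -3/5 → sign −
step 2: pivot 1 → sign +
step 3: pivot -2/3 → sign −
step 4: pivot -2 → sign −
signature = (1, 4, 0)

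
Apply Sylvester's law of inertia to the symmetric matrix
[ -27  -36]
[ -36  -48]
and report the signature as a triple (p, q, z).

Answer: (0, 1, 1)

Derivation:
step 0: pivot -27 → sign −
step 1: row/col 1 already zero → sign 0
signature = (0, 1, 1)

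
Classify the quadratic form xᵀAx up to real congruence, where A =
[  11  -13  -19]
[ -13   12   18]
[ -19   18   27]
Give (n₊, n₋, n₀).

Answer: (2, 1, 0)

Derivation:
step 0: pivot 11 → sign +
step 1: pivot -37/11 → sign −
step 2: pivot 3/37 → sign +
signature = (2, 1, 0)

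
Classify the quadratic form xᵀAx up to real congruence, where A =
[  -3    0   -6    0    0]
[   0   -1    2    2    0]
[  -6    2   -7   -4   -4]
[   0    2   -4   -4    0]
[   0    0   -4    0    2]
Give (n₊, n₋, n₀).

step 0: pivot -3 → sign −
step 1: pivot -1 → sign −
step 2: pivot 9 → sign +
step 3: pivot 2/9 → sign +
step 4: row/col 4 already zero → sign 0
signature = (2, 2, 1)

Answer: (2, 2, 1)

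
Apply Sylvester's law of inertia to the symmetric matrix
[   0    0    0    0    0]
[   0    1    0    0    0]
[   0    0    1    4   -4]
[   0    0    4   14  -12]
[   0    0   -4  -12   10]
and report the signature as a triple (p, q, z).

Answer: (3, 1, 1)

Derivation:
step 0: pivot 1 → sign +
step 1: pivot 1 → sign +
step 2: pivot -2 → sign −
step 3: pivot 2 → sign +
step 4: row/col 4 already zero → sign 0
signature = (3, 1, 1)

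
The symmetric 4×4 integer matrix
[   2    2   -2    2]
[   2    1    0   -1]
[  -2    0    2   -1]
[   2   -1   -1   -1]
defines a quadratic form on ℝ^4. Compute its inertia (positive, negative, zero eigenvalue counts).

step 0: pivot 2 → sign +
step 1: pivot -1 → sign −
step 2: pivot 4 → sign +
step 3: pivot -1/4 → sign −
signature = (2, 2, 0)

Answer: (2, 2, 0)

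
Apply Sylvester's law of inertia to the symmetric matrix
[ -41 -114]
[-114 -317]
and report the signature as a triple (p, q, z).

Answer: (0, 2, 0)

Derivation:
step 0: pivot -41 → sign −
step 1: pivot -1/41 → sign −
signature = (0, 2, 0)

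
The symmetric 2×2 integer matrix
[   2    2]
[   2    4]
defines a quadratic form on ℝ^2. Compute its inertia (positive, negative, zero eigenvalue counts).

Answer: (2, 0, 0)

Derivation:
step 0: pivot 2 → sign +
step 1: pivot 2 → sign +
signature = (2, 0, 0)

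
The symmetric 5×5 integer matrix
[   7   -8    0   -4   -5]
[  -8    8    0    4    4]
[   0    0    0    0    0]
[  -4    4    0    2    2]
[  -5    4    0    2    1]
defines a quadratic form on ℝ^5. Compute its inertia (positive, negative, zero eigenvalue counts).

step 0: pivot 7 → sign +
step 1: pivot -8/7 → sign −
step 2: row/col 2 already zero → sign 0
step 3: row/col 3 already zero → sign 0
step 4: row/col 4 already zero → sign 0
signature = (1, 1, 3)

Answer: (1, 1, 3)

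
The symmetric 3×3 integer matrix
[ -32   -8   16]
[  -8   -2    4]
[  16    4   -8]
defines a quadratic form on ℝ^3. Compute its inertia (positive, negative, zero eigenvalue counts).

step 0: pivot -32 → sign −
step 1: row/col 1 already zero → sign 0
step 2: row/col 2 already zero → sign 0
signature = (0, 1, 2)

Answer: (0, 1, 2)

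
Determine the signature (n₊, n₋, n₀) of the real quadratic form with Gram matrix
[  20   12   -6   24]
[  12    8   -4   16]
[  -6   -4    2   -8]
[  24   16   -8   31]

Answer: (2, 1, 1)

Derivation:
step 0: pivot 20 → sign +
step 1: pivot 4/5 → sign +
step 2: pivot -1 → sign −
step 3: row/col 3 already zero → sign 0
signature = (2, 1, 1)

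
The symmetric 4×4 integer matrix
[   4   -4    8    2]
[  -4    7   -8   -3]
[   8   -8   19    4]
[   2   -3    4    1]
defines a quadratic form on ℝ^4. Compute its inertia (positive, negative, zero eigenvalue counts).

step 0: pivot 4 → sign +
step 1: pivot 3 → sign +
step 2: pivot 3 → sign +
step 3: pivot -1/3 → sign −
signature = (3, 1, 0)

Answer: (3, 1, 0)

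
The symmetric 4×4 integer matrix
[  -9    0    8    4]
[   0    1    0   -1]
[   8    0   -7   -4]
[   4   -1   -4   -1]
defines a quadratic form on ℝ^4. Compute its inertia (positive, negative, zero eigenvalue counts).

step 0: pivot -9 → sign −
step 1: pivot 1 → sign +
step 2: pivot 1/9 → sign +
step 3: pivot -2 → sign −
signature = (2, 2, 0)

Answer: (2, 2, 0)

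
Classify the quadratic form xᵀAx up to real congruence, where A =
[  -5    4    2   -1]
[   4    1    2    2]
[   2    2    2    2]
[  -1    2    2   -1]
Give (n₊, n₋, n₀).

Answer: (1, 2, 1)

Derivation:
step 0: pivot -5 → sign −
step 1: pivot 21/5 → sign +
step 2: pivot -2/7 → sign −
step 3: row/col 3 already zero → sign 0
signature = (1, 2, 1)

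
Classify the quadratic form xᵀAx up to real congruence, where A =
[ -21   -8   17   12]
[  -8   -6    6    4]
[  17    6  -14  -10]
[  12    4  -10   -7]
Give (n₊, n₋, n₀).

Answer: (1, 3, 0)

Derivation:
step 0: pivot -21 → sign −
step 1: pivot -62/21 → sign −
step 2: pivot -5/31 → sign −
step 3: pivot 1/5 → sign +
signature = (1, 3, 0)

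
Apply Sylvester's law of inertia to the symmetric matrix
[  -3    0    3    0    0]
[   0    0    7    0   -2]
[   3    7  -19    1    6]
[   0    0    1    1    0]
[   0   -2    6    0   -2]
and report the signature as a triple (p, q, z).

step 0: pivot -3 → sign −
step 1: pivot -16 → sign −
step 2: pivot 49/16 → sign +
step 3: pivot 1 → sign +
step 4: pivot 2/49 → sign +
signature = (3, 2, 0)

Answer: (3, 2, 0)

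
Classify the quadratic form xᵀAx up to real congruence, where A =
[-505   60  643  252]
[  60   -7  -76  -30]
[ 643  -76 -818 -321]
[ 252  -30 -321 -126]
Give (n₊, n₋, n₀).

Answer: (1, 3, 0)

Derivation:
step 0: pivot -505 → sign −
step 1: pivot 13/101 → sign +
step 2: pivot -33/65 → sign −
step 3: pivot -3/11 → sign −
signature = (1, 3, 0)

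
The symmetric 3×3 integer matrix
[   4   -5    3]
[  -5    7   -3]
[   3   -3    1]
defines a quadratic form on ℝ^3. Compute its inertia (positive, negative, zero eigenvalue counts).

step 0: pivot 4 → sign +
step 1: pivot 3/4 → sign +
step 2: pivot -2 → sign −
signature = (2, 1, 0)

Answer: (2, 1, 0)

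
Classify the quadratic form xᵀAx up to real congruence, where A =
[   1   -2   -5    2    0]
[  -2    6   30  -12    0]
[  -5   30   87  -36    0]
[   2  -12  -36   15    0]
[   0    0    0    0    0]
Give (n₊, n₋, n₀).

Answer: (3, 1, 1)

Derivation:
step 0: pivot 1 → sign +
step 1: pivot 2 → sign +
step 2: pivot -138 → sign −
step 3: pivot 3/23 → sign +
step 4: row/col 4 already zero → sign 0
signature = (3, 1, 1)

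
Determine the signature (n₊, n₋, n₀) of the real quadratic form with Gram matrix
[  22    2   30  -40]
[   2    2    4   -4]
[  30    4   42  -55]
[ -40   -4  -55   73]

step 0: pivot 22 → sign +
step 1: pivot 20/11 → sign +
step 2: pivot 1/5 → sign +
step 3: row/col 3 already zero → sign 0
signature = (3, 0, 1)

Answer: (3, 0, 1)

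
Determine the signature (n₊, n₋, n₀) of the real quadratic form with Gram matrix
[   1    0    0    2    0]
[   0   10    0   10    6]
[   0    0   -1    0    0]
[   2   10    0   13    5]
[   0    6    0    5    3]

step 0: pivot 1 → sign +
step 1: pivot 10 → sign +
step 2: pivot -1 → sign −
step 3: pivot -1 → sign −
step 4: pivot 2/5 → sign +
signature = (3, 2, 0)

Answer: (3, 2, 0)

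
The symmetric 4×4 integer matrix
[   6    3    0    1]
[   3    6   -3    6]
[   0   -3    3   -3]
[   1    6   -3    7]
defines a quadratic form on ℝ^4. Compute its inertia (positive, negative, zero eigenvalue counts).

Answer: (3, 1, 0)

Derivation:
step 0: pivot 6 → sign +
step 1: pivot 9/2 → sign +
step 2: pivot 1 → sign +
step 3: pivot -1/3 → sign −
signature = (3, 1, 0)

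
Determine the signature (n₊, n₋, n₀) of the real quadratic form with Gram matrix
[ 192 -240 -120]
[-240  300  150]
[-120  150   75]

step 0: pivot 192 → sign +
step 1: row/col 1 already zero → sign 0
step 2: row/col 2 already zero → sign 0
signature = (1, 0, 2)

Answer: (1, 0, 2)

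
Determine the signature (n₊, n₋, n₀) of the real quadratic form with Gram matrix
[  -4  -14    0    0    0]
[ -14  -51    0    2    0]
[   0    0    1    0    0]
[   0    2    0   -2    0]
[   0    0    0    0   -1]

step 0: pivot -4 → sign −
step 1: pivot -2 → sign −
step 2: pivot 1 → sign +
step 3: pivot -1 → sign −
step 4: row/col 4 already zero → sign 0
signature = (1, 3, 1)

Answer: (1, 3, 1)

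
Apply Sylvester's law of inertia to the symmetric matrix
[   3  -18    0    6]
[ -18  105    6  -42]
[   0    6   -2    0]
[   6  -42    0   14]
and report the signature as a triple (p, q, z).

Answer: (2, 2, 0)

Derivation:
step 0: pivot 3 → sign +
step 1: pivot -3 → sign −
step 2: pivot 10 → sign +
step 3: pivot -2/5 → sign −
signature = (2, 2, 0)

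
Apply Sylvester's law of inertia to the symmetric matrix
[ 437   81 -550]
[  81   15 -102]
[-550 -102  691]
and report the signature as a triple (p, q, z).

Answer: (1, 2, 0)

Derivation:
step 0: pivot 437 → sign +
step 1: pivot -6/437 → sign −
step 2: pivot -1 → sign −
signature = (1, 2, 0)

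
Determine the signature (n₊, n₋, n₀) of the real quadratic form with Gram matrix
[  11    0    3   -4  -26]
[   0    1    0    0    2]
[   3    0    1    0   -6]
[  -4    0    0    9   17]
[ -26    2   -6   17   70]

step 0: pivot 11 → sign +
step 1: pivot 1 → sign +
step 2: pivot 2/11 → sign +
step 3: pivot 1 → sign +
step 4: pivot -3 → sign −
signature = (4, 1, 0)

Answer: (4, 1, 0)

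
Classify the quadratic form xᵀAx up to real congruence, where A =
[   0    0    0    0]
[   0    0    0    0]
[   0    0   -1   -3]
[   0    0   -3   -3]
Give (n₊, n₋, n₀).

Answer: (1, 1, 2)

Derivation:
step 0: pivot -1 → sign −
step 1: pivot 6 → sign +
step 2: row/col 2 already zero → sign 0
step 3: row/col 3 already zero → sign 0
signature = (1, 1, 2)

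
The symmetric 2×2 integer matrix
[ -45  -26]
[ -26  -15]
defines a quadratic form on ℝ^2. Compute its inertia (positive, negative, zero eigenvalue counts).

Answer: (1, 1, 0)

Derivation:
step 0: pivot -45 → sign −
step 1: pivot 1/45 → sign +
signature = (1, 1, 0)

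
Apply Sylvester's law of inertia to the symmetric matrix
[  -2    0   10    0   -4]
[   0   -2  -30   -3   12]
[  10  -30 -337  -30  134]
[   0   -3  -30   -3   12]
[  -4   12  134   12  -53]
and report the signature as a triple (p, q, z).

step 0: pivot -2 → sign −
step 1: pivot -2 → sign −
step 2: pivot 163 → sign +
step 3: pivot 39/326 → sign +
step 4: pivot 3/13 → sign +
signature = (3, 2, 0)

Answer: (3, 2, 0)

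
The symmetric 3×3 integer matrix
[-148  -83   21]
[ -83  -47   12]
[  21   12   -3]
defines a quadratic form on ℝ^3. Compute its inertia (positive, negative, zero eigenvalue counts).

step 0: pivot -148 → sign −
step 1: pivot -67/148 → sign −
step 2: pivot 6/67 → sign +
signature = (1, 2, 0)

Answer: (1, 2, 0)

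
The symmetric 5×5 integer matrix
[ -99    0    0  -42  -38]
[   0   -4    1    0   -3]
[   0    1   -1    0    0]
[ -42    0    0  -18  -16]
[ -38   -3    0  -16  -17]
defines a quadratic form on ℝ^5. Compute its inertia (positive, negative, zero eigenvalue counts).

step 0: pivot -99 → sign −
step 1: pivot -4 → sign −
step 2: pivot -3/4 → sign −
step 3: pivot -2/11 → sign −
step 4: pivot 2/3 → sign +
signature = (1, 4, 0)

Answer: (1, 4, 0)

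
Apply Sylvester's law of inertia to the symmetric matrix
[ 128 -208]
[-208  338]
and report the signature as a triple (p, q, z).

step 0: pivot 128 → sign +
step 1: row/col 1 already zero → sign 0
signature = (1, 0, 1)

Answer: (1, 0, 1)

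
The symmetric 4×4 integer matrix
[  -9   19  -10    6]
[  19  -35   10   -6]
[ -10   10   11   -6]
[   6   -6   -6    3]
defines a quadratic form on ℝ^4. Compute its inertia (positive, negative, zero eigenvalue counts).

Answer: (1, 3, 0)

Derivation:
step 0: pivot -9 → sign −
step 1: pivot 46/9 → sign +
step 2: pivot -47/23 → sign −
step 3: pivot -3/47 → sign −
signature = (1, 3, 0)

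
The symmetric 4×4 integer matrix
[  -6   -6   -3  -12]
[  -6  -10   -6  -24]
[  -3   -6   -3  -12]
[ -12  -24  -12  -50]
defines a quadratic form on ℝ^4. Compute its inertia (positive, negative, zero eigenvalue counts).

step 0: pivot -6 → sign −
step 1: pivot -4 → sign −
step 2: pivot 3/4 → sign +
step 3: pivot -2 → sign −
signature = (1, 3, 0)

Answer: (1, 3, 0)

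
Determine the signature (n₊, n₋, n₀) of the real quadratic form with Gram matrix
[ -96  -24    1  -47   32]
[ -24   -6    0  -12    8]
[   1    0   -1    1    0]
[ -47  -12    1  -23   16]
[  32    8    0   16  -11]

Answer: (1, 4, 0)

Derivation:
step 0: pivot -96 → sign −
step 1: pivot -95/96 → sign −
step 2: pivot 6/95 → sign +
step 3: pivot -2 → sign −
step 4: pivot -1/3 → sign −
signature = (1, 4, 0)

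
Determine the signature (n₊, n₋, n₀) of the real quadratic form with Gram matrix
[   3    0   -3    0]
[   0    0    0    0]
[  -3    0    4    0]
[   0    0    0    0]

step 0: pivot 3 → sign +
step 1: pivot 1 → sign +
step 2: row/col 2 already zero → sign 0
step 3: row/col 3 already zero → sign 0
signature = (2, 0, 2)

Answer: (2, 0, 2)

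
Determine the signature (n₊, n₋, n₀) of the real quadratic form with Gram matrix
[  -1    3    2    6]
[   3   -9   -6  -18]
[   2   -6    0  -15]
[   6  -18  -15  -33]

step 0: pivot -1 → sign −
step 1: pivot 4 → sign +
step 2: pivot 3/4 → sign +
step 3: row/col 3 already zero → sign 0
signature = (2, 1, 1)

Answer: (2, 1, 1)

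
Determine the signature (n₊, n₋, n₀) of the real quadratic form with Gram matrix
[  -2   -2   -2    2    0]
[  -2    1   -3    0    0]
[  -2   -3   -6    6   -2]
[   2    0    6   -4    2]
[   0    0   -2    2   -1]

Answer: (2, 3, 0)

Derivation:
step 0: pivot -2 → sign −
step 1: pivot 3 → sign +
step 2: pivot -13/3 → sign −
step 3: pivot -10/13 → sign −
step 4: pivot 1/5 → sign +
signature = (2, 3, 0)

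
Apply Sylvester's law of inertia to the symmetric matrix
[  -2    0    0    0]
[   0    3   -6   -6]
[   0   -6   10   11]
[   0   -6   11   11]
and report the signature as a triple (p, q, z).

step 0: pivot -2 → sign −
step 1: pivot 3 → sign +
step 2: pivot -2 → sign −
step 3: pivot -1/2 → sign −
signature = (1, 3, 0)

Answer: (1, 3, 0)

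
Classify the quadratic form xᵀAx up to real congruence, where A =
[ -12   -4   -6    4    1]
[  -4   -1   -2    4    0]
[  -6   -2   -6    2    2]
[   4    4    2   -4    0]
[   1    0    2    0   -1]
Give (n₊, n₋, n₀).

step 0: pivot -12 → sign −
step 1: pivot 1/3 → sign +
step 2: pivot -3 → sign −
step 3: pivot -24 → sign −
step 4: pivot -1/8 → sign −
signature = (1, 4, 0)

Answer: (1, 4, 0)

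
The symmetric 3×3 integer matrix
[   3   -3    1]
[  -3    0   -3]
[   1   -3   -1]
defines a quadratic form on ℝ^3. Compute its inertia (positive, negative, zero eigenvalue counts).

step 0: pivot 3 → sign +
step 1: pivot -3 → sign −
step 2: row/col 2 already zero → sign 0
signature = (1, 1, 1)

Answer: (1, 1, 1)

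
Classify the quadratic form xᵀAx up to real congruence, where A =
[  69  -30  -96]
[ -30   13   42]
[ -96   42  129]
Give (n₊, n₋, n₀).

Answer: (1, 2, 0)

Derivation:
step 0: pivot 69 → sign +
step 1: pivot -1/23 → sign −
step 2: pivot -3 → sign −
signature = (1, 2, 0)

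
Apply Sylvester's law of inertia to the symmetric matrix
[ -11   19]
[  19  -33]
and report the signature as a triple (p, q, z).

step 0: pivot -11 → sign −
step 1: pivot -2/11 → sign −
signature = (0, 2, 0)

Answer: (0, 2, 0)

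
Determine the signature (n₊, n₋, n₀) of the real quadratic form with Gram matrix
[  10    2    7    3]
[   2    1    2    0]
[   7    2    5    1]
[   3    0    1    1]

Answer: (2, 1, 1)

Derivation:
step 0: pivot 10 → sign +
step 1: pivot 3/5 → sign +
step 2: pivot -1/2 → sign −
step 3: row/col 3 already zero → sign 0
signature = (2, 1, 1)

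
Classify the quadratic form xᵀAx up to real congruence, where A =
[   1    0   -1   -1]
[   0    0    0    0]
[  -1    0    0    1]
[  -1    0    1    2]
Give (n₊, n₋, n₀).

step 0: pivot 1 → sign +
step 1: pivot -1 → sign −
step 2: pivot 1 → sign +
step 3: row/col 3 already zero → sign 0
signature = (2, 1, 1)

Answer: (2, 1, 1)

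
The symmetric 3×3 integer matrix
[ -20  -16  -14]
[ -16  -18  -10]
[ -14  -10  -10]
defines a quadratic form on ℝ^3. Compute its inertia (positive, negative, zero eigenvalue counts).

step 0: pivot -20 → sign −
step 1: pivot -26/5 → sign −
step 2: pivot 1/13 → sign +
signature = (1, 2, 0)

Answer: (1, 2, 0)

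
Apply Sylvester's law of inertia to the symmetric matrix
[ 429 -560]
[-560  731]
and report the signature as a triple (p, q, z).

step 0: pivot 429 → sign +
step 1: pivot -1/429 → sign −
signature = (1, 1, 0)

Answer: (1, 1, 0)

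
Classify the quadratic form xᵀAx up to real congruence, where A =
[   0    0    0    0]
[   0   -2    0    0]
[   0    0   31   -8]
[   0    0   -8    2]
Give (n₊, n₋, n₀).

Answer: (1, 2, 1)

Derivation:
step 0: pivot -2 → sign −
step 1: pivot 31 → sign +
step 2: pivot -2/31 → sign −
step 3: row/col 3 already zero → sign 0
signature = (1, 2, 1)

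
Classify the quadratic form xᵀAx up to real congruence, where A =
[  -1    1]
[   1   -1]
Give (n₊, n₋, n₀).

step 0: pivot -1 → sign −
step 1: row/col 1 already zero → sign 0
signature = (0, 1, 1)

Answer: (0, 1, 1)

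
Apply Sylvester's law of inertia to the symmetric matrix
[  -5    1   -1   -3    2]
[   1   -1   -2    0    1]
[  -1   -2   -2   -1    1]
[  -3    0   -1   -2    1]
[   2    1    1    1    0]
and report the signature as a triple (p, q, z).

step 0: pivot -5 → sign −
step 1: pivot -4/5 → sign −
step 2: pivot 17/4 → sign +
step 3: pivot -2/17 → sign −
step 4: pivot 3/2 → sign +
signature = (2, 3, 0)

Answer: (2, 3, 0)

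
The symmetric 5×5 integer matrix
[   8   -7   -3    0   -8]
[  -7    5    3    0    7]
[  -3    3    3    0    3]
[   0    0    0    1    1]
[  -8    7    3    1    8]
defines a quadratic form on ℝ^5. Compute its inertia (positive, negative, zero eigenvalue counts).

Answer: (3, 2, 0)

Derivation:
step 0: pivot 8 → sign +
step 1: pivot -9/8 → sign −
step 2: pivot 2 → sign +
step 3: pivot 1 → sign +
step 4: pivot -1 → sign −
signature = (3, 2, 0)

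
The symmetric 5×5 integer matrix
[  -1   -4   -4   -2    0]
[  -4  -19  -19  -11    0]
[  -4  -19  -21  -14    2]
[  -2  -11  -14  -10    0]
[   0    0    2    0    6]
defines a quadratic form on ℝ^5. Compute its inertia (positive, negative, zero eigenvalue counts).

step 0: pivot -1 → sign −
step 1: pivot -3 → sign −
step 2: pivot -2 → sign −
step 3: pivot 3/2 → sign +
step 4: pivot 2 → sign +
signature = (2, 3, 0)

Answer: (2, 3, 0)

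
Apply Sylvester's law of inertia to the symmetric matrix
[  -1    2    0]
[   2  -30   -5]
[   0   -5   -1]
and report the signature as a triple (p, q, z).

Answer: (0, 3, 0)

Derivation:
step 0: pivot -1 → sign −
step 1: pivot -26 → sign −
step 2: pivot -1/26 → sign −
signature = (0, 3, 0)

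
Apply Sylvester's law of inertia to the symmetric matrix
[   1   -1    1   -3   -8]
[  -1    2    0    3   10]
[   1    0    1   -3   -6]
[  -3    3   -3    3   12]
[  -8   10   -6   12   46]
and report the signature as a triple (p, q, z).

step 0: pivot 1 → sign +
step 1: pivot 1 → sign +
step 2: pivot -1 → sign −
step 3: pivot -6 → sign −
step 4: pivot 2 → sign +
signature = (3, 2, 0)

Answer: (3, 2, 0)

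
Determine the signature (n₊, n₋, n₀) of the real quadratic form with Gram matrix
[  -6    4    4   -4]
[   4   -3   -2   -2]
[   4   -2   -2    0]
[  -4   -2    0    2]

Answer: (1, 3, 0)

Derivation:
step 0: pivot -6 → sign −
step 1: pivot -1/3 → sign −
step 2: pivot 2 → sign +
step 3: pivot -2 → sign −
signature = (1, 3, 0)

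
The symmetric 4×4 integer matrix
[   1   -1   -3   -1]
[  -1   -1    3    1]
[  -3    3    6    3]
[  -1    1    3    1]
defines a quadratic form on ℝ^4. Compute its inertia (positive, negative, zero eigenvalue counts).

step 0: pivot 1 → sign +
step 1: pivot -2 → sign −
step 2: pivot -3 → sign −
step 3: row/col 3 already zero → sign 0
signature = (1, 2, 1)

Answer: (1, 2, 1)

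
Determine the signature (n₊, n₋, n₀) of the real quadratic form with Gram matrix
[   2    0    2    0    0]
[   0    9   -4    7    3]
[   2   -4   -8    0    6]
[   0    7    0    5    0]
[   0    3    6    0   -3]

Answer: (4, 1, 0)

Derivation:
step 0: pivot 2 → sign +
step 1: pivot 9 → sign +
step 2: pivot -106/9 → sign −
step 3: pivot 20/53 → sign +
step 4: pivot 3/20 → sign +
signature = (4, 1, 0)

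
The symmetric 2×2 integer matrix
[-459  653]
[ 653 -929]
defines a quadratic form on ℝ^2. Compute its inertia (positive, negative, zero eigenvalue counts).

step 0: pivot -459 → sign −
step 1: pivot -2/459 → sign −
signature = (0, 2, 0)

Answer: (0, 2, 0)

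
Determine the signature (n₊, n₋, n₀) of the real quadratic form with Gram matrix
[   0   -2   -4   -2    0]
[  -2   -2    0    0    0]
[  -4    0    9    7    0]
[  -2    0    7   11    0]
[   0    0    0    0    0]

Answer: (2, 1, 2)

Derivation:
step 0: pivot -2 → sign −
step 1: pivot 2 → sign +
step 2: pivot 1 → sign +
step 3: row/col 3 already zero → sign 0
step 4: row/col 4 already zero → sign 0
signature = (2, 1, 2)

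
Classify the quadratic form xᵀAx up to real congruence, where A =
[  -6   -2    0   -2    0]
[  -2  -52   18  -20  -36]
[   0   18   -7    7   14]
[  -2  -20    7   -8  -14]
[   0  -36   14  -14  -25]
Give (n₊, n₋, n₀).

step 0: pivot -6 → sign −
step 1: pivot -154/3 → sign −
step 2: pivot -53/77 → sign −
step 3: pivot 1/53 → sign +
step 4: pivot 3 → sign +
signature = (2, 3, 0)

Answer: (2, 3, 0)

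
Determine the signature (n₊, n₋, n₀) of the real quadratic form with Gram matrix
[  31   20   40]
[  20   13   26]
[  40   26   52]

Answer: (2, 0, 1)

Derivation:
step 0: pivot 31 → sign +
step 1: pivot 3/31 → sign +
step 2: row/col 2 already zero → sign 0
signature = (2, 0, 1)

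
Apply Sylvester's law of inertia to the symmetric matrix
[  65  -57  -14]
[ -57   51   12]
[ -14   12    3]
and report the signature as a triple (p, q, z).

step 0: pivot 65 → sign +
step 1: pivot 66/65 → sign +
step 2: pivot -1/11 → sign −
signature = (2, 1, 0)

Answer: (2, 1, 0)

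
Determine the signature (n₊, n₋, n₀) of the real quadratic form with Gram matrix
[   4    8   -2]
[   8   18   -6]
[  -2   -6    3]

Answer: (2, 0, 1)

Derivation:
step 0: pivot 4 → sign +
step 1: pivot 2 → sign +
step 2: row/col 2 already zero → sign 0
signature = (2, 0, 1)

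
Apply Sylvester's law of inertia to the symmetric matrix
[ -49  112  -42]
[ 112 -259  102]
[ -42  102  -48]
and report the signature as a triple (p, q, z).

Answer: (0, 2, 1)

Derivation:
step 0: pivot -49 → sign −
step 1: pivot -3 → sign −
step 2: row/col 2 already zero → sign 0
signature = (0, 2, 1)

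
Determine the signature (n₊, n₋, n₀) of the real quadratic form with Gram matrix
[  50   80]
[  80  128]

step 0: pivot 50 → sign +
step 1: row/col 1 already zero → sign 0
signature = (1, 0, 1)

Answer: (1, 0, 1)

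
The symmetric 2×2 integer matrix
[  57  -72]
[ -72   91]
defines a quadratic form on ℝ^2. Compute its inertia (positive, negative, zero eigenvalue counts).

Answer: (2, 0, 0)

Derivation:
step 0: pivot 57 → sign +
step 1: pivot 1/19 → sign +
signature = (2, 0, 0)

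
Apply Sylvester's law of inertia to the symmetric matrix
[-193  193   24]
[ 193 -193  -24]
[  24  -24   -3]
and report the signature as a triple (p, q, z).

step 0: pivot -193 → sign −
step 1: pivot -3/193 → sign −
step 2: row/col 2 already zero → sign 0
signature = (0, 2, 1)

Answer: (0, 2, 1)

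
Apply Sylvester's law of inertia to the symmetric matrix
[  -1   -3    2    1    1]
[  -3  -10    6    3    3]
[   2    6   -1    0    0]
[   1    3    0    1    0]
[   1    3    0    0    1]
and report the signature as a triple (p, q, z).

Answer: (3, 2, 0)

Derivation:
step 0: pivot -1 → sign −
step 1: pivot -1 → sign −
step 2: pivot 3 → sign +
step 3: pivot 2/3 → sign +
step 4: pivot 1/2 → sign +
signature = (3, 2, 0)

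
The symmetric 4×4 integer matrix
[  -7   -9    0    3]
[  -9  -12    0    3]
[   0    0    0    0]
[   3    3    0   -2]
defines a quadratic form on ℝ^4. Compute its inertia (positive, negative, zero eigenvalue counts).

step 0: pivot -7 → sign −
step 1: pivot -3/7 → sign −
step 2: pivot 1 → sign +
step 3: row/col 3 already zero → sign 0
signature = (1, 2, 1)

Answer: (1, 2, 1)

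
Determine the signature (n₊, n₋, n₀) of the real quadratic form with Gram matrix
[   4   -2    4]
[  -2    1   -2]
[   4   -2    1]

Answer: (1, 1, 1)

Derivation:
step 0: pivot 4 → sign +
step 1: pivot -3 → sign −
step 2: row/col 2 already zero → sign 0
signature = (1, 1, 1)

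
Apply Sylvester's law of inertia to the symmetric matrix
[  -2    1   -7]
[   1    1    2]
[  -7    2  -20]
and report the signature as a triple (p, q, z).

Answer: (2, 1, 0)

Derivation:
step 0: pivot -2 → sign −
step 1: pivot 3/2 → sign +
step 2: pivot 3 → sign +
signature = (2, 1, 0)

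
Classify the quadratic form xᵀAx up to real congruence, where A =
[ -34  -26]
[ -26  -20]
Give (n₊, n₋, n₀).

step 0: pivot -34 → sign −
step 1: pivot -2/17 → sign −
signature = (0, 2, 0)

Answer: (0, 2, 0)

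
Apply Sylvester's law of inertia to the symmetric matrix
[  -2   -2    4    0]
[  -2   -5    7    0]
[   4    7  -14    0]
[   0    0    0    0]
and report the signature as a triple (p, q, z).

Answer: (0, 3, 1)

Derivation:
step 0: pivot -2 → sign −
step 1: pivot -3 → sign −
step 2: pivot -3 → sign −
step 3: row/col 3 already zero → sign 0
signature = (0, 3, 1)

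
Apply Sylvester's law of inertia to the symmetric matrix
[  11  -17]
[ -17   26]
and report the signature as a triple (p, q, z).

Answer: (1, 1, 0)

Derivation:
step 0: pivot 11 → sign +
step 1: pivot -3/11 → sign −
signature = (1, 1, 0)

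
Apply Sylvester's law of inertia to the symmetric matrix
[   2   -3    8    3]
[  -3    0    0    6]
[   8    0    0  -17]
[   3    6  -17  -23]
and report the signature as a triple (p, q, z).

step 0: pivot 2 → sign +
step 1: pivot -9/2 → sign −
step 2: pivot -3 → sign −
step 3: pivot 1/3 → sign +
signature = (2, 2, 0)

Answer: (2, 2, 0)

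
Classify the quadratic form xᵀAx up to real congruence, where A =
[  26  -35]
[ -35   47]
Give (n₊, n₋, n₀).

Answer: (1, 1, 0)

Derivation:
step 0: pivot 26 → sign +
step 1: pivot -3/26 → sign −
signature = (1, 1, 0)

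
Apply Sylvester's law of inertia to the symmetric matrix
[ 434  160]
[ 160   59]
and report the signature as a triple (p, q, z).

step 0: pivot 434 → sign +
step 1: pivot 3/217 → sign +
signature = (2, 0, 0)

Answer: (2, 0, 0)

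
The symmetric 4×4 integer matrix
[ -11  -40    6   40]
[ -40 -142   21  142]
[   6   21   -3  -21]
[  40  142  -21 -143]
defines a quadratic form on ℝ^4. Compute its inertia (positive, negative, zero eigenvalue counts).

step 0: pivot -11 → sign −
step 1: pivot 38/11 → sign +
step 2: pivot 3/38 → sign +
step 3: pivot -1 → sign −
signature = (2, 2, 0)

Answer: (2, 2, 0)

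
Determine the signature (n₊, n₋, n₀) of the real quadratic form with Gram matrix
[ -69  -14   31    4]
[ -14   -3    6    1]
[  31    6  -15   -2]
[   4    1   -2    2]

Answer: (1, 3, 0)

Derivation:
step 0: pivot -69 → sign −
step 1: pivot -11/69 → sign −
step 2: pivot -6/11 → sign −
step 3: pivot 3 → sign +
signature = (1, 3, 0)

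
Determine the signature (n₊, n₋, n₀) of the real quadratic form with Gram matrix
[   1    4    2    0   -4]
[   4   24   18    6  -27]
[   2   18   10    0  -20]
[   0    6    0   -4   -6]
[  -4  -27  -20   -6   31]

step 0: pivot 1 → sign +
step 1: pivot 8 → sign +
step 2: pivot -13/2 → sign −
step 3: pivot 2/13 → sign +
step 4: row/col 4 already zero → sign 0
signature = (3, 1, 1)

Answer: (3, 1, 1)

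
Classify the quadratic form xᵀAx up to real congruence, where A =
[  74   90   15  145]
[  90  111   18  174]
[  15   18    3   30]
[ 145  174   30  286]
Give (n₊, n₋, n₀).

step 0: pivot 74 → sign +
step 1: pivot 57/37 → sign +
step 2: pivot -3/38 → sign −
step 3: pivot -1 → sign −
signature = (2, 2, 0)

Answer: (2, 2, 0)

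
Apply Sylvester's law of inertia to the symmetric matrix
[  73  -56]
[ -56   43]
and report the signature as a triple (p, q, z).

step 0: pivot 73 → sign +
step 1: pivot 3/73 → sign +
signature = (2, 0, 0)

Answer: (2, 0, 0)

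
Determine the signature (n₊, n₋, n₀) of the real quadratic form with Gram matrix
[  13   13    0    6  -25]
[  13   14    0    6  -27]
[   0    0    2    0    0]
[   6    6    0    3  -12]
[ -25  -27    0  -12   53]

Answer: (4, 0, 1)

Derivation:
step 0: pivot 13 → sign +
step 1: pivot 1 → sign +
step 2: pivot 2 → sign +
step 3: pivot 3/13 → sign +
step 4: row/col 4 already zero → sign 0
signature = (4, 0, 1)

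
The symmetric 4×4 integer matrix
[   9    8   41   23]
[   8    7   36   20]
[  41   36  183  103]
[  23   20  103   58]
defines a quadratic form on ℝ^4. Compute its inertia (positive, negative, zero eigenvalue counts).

step 0: pivot 9 → sign +
step 1: pivot -1/9 → sign −
step 2: pivot -2 → sign −
step 3: pivot 1 → sign +
signature = (2, 2, 0)

Answer: (2, 2, 0)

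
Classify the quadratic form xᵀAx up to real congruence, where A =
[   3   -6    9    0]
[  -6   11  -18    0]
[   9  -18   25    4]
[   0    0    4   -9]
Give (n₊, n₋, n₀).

step 0: pivot 3 → sign +
step 1: pivot -1 → sign −
step 2: pivot -2 → sign −
step 3: pivot -1 → sign −
signature = (1, 3, 0)

Answer: (1, 3, 0)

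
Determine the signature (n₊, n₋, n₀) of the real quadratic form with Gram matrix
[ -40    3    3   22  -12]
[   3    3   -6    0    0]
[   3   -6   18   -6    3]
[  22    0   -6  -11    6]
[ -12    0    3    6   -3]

step 0: pivot -40 → sign −
step 1: pivot 129/40 → sign +
step 2: pivot 339/43 → sign +
step 3: pivot 1/113 → sign +
step 4: row/col 4 already zero → sign 0
signature = (3, 1, 1)

Answer: (3, 1, 1)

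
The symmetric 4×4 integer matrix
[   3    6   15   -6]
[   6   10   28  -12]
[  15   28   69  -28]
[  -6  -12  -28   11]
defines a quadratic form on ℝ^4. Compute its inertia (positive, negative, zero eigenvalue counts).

step 0: pivot 3 → sign +
step 1: pivot -2 → sign −
step 2: pivot -4 → sign −
step 3: row/col 3 already zero → sign 0
signature = (1, 2, 1)

Answer: (1, 2, 1)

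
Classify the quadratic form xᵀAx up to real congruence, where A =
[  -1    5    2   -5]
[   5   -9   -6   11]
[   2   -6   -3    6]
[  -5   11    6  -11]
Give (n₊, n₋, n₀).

step 0: pivot -1 → sign −
step 1: pivot 16 → sign +
step 2: pivot 7/4 → sign +
step 3: pivot -1/7 → sign −
signature = (2, 2, 0)

Answer: (2, 2, 0)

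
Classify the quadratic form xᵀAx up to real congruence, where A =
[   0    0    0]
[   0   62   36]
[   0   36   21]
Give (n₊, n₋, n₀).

Answer: (2, 0, 1)

Derivation:
step 0: pivot 62 → sign +
step 1: pivot 3/31 → sign +
step 2: row/col 2 already zero → sign 0
signature = (2, 0, 1)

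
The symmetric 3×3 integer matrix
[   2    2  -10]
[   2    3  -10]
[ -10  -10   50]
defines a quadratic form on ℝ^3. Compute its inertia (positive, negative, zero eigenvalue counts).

Answer: (2, 0, 1)

Derivation:
step 0: pivot 2 → sign +
step 1: pivot 1 → sign +
step 2: row/col 2 already zero → sign 0
signature = (2, 0, 1)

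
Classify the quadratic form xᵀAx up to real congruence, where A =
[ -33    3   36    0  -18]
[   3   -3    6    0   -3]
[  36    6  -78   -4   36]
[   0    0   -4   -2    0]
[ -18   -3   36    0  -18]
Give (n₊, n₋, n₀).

Answer: (1, 4, 0)

Derivation:
step 0: pivot -33 → sign −
step 1: pivot -30/11 → sign −
step 2: pivot -36/5 → sign −
step 3: pivot 2/9 → sign +
step 4: pivot -3/4 → sign −
signature = (1, 4, 0)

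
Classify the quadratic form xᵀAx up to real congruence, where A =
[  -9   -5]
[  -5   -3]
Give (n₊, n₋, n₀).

Answer: (0, 2, 0)

Derivation:
step 0: pivot -9 → sign −
step 1: pivot -2/9 → sign −
signature = (0, 2, 0)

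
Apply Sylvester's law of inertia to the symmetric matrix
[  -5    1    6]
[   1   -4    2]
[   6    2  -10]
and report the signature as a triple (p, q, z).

Answer: (0, 3, 0)

Derivation:
step 0: pivot -5 → sign −
step 1: pivot -19/5 → sign −
step 2: pivot -2/19 → sign −
signature = (0, 3, 0)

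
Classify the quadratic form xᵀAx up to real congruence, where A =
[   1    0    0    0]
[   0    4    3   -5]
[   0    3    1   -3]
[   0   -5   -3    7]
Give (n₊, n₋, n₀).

Answer: (3, 1, 0)

Derivation:
step 0: pivot 1 → sign +
step 1: pivot 4 → sign +
step 2: pivot -5/4 → sign −
step 3: pivot 6/5 → sign +
signature = (3, 1, 0)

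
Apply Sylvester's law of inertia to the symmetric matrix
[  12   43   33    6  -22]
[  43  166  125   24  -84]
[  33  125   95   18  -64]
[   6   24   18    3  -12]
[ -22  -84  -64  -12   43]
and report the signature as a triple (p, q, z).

step 0: pivot 12 → sign +
step 1: pivot 143/12 → sign +
step 2: pivot 61/143 → sign +
step 3: pivot -33/61 → sign −
step 4: pivot -3/11 → sign −
signature = (3, 2, 0)

Answer: (3, 2, 0)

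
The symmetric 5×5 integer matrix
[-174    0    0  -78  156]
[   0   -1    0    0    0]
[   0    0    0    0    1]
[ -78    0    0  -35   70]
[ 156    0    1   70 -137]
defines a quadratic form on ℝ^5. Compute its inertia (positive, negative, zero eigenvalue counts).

Answer: (1, 4, 0)

Derivation:
step 0: pivot -174 → sign −
step 1: pivot -1 → sign −
step 2: pivot -1/29 → sign −
step 3: pivot 3 → sign +
step 4: pivot -1/3 → sign −
signature = (1, 4, 0)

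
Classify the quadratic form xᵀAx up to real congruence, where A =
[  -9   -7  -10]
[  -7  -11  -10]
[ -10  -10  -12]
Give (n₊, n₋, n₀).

Answer: (0, 2, 1)

Derivation:
step 0: pivot -9 → sign −
step 1: pivot -50/9 → sign −
step 2: row/col 2 already zero → sign 0
signature = (0, 2, 1)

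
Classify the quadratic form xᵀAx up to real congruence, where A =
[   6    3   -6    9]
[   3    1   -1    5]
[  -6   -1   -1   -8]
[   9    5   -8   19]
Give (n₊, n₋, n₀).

step 0: pivot 6 → sign +
step 1: pivot -1/2 → sign −
step 2: pivot 1 → sign +
step 3: pivot -3 → sign −
signature = (2, 2, 0)

Answer: (2, 2, 0)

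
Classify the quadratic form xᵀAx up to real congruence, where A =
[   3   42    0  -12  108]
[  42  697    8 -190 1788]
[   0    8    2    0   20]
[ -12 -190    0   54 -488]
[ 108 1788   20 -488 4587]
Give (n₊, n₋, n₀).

Answer: (4, 1, 0)

Derivation:
step 0: pivot 3 → sign +
step 1: pivot 109 → sign +
step 2: pivot 154/109 → sign +
step 3: pivot -2/7 → sign −
step 4: pivot 1/11 → sign +
signature = (4, 1, 0)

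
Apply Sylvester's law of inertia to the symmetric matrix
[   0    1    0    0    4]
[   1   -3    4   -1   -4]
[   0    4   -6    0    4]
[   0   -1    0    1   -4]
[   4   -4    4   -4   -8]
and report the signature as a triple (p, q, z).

step 0: pivot -3 → sign −
step 1: pivot 1/3 → sign +
step 2: pivot -6 → sign −
step 3: pivot 1 → sign +
step 4: row/col 4 already zero → sign 0
signature = (2, 2, 1)

Answer: (2, 2, 1)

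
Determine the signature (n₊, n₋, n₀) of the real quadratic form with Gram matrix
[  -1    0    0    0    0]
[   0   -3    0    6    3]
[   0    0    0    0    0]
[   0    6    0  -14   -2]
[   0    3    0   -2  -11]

Answer: (0, 3, 2)

Derivation:
step 0: pivot -1 → sign −
step 1: pivot -3 → sign −
step 2: pivot -2 → sign −
step 3: row/col 3 already zero → sign 0
step 4: row/col 4 already zero → sign 0
signature = (0, 3, 2)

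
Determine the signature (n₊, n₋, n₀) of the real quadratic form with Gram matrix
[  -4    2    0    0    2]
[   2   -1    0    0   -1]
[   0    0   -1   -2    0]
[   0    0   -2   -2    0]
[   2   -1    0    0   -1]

step 0: pivot -4 → sign −
step 1: pivot -1 → sign −
step 2: pivot 2 → sign +
step 3: row/col 3 already zero → sign 0
step 4: row/col 4 already zero → sign 0
signature = (1, 2, 2)

Answer: (1, 2, 2)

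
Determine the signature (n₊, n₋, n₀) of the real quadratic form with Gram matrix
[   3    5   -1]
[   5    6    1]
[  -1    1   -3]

Answer: (1, 2, 0)

Derivation:
step 0: pivot 3 → sign +
step 1: pivot -7/3 → sign −
step 2: pivot -2/7 → sign −
signature = (1, 2, 0)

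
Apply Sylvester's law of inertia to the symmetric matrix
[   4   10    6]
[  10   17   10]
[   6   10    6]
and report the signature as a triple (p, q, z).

step 0: pivot 4 → sign +
step 1: pivot -8 → sign −
step 2: pivot 1/8 → sign +
signature = (2, 1, 0)

Answer: (2, 1, 0)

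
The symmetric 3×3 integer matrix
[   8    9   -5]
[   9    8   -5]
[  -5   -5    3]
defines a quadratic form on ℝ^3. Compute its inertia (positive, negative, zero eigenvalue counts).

step 0: pivot 8 → sign +
step 1: pivot -17/8 → sign −
step 2: pivot 1/17 → sign +
signature = (2, 1, 0)

Answer: (2, 1, 0)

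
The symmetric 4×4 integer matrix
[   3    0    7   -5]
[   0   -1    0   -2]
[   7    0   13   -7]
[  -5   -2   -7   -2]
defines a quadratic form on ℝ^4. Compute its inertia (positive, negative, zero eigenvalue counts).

step 0: pivot 3 → sign +
step 1: pivot -1 → sign −
step 2: pivot -10/3 → sign −
step 3: pivot 1/5 → sign +
signature = (2, 2, 0)

Answer: (2, 2, 0)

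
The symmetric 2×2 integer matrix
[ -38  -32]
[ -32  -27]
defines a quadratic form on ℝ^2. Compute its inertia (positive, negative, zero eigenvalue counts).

step 0: pivot -38 → sign −
step 1: pivot -1/19 → sign −
signature = (0, 2, 0)

Answer: (0, 2, 0)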